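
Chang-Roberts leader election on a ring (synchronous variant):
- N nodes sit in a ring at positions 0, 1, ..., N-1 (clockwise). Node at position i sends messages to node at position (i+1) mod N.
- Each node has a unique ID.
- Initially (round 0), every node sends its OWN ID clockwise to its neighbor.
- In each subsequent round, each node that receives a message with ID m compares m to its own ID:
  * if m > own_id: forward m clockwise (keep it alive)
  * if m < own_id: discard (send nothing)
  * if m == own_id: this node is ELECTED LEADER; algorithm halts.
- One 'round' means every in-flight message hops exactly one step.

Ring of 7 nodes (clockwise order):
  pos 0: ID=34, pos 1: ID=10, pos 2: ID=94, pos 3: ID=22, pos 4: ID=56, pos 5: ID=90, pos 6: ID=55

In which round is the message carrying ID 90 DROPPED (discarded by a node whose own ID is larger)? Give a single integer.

Round 1: pos1(id10) recv 34: fwd; pos2(id94) recv 10: drop; pos3(id22) recv 94: fwd; pos4(id56) recv 22: drop; pos5(id90) recv 56: drop; pos6(id55) recv 90: fwd; pos0(id34) recv 55: fwd
Round 2: pos2(id94) recv 34: drop; pos4(id56) recv 94: fwd; pos0(id34) recv 90: fwd; pos1(id10) recv 55: fwd
Round 3: pos5(id90) recv 94: fwd; pos1(id10) recv 90: fwd; pos2(id94) recv 55: drop
Round 4: pos6(id55) recv 94: fwd; pos2(id94) recv 90: drop
Round 5: pos0(id34) recv 94: fwd
Round 6: pos1(id10) recv 94: fwd
Round 7: pos2(id94) recv 94: ELECTED
Message ID 90 originates at pos 5; dropped at pos 2 in round 4

Answer: 4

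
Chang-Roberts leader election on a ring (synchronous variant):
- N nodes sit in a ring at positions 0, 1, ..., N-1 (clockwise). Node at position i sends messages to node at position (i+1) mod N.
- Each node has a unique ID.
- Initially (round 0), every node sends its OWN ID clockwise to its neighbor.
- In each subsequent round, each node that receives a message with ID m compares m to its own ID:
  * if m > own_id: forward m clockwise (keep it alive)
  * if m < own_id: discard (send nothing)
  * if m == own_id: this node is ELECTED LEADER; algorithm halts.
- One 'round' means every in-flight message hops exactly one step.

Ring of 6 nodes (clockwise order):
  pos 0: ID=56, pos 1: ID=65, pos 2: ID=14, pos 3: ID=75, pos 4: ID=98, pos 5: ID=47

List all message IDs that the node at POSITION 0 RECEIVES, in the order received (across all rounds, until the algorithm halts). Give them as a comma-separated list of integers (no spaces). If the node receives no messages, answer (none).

Answer: 47,98

Derivation:
Round 1: pos1(id65) recv 56: drop; pos2(id14) recv 65: fwd; pos3(id75) recv 14: drop; pos4(id98) recv 75: drop; pos5(id47) recv 98: fwd; pos0(id56) recv 47: drop
Round 2: pos3(id75) recv 65: drop; pos0(id56) recv 98: fwd
Round 3: pos1(id65) recv 98: fwd
Round 4: pos2(id14) recv 98: fwd
Round 5: pos3(id75) recv 98: fwd
Round 6: pos4(id98) recv 98: ELECTED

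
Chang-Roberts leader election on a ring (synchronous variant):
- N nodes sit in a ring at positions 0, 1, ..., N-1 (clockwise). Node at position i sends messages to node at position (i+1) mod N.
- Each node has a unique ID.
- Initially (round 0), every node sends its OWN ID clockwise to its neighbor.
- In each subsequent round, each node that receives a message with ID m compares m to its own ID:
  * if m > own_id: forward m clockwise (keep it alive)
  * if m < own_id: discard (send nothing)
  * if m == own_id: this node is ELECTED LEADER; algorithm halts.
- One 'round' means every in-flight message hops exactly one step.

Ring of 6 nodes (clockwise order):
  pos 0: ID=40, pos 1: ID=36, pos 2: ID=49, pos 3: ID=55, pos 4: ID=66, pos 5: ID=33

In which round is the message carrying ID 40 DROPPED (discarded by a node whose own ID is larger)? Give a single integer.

Answer: 2

Derivation:
Round 1: pos1(id36) recv 40: fwd; pos2(id49) recv 36: drop; pos3(id55) recv 49: drop; pos4(id66) recv 55: drop; pos5(id33) recv 66: fwd; pos0(id40) recv 33: drop
Round 2: pos2(id49) recv 40: drop; pos0(id40) recv 66: fwd
Round 3: pos1(id36) recv 66: fwd
Round 4: pos2(id49) recv 66: fwd
Round 5: pos3(id55) recv 66: fwd
Round 6: pos4(id66) recv 66: ELECTED
Message ID 40 originates at pos 0; dropped at pos 2 in round 2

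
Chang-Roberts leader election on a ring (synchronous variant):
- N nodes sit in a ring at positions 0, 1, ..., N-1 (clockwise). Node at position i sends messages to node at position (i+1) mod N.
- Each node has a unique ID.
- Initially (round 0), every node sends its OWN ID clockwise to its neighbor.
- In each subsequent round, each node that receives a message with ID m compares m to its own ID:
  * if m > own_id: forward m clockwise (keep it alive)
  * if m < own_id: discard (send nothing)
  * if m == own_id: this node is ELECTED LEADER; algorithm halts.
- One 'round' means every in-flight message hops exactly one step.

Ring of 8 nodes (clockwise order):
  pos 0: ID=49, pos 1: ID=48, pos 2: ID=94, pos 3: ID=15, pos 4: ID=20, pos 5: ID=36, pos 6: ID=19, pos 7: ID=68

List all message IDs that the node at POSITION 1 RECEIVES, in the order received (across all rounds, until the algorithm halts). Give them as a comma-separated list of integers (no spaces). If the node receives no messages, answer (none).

Round 1: pos1(id48) recv 49: fwd; pos2(id94) recv 48: drop; pos3(id15) recv 94: fwd; pos4(id20) recv 15: drop; pos5(id36) recv 20: drop; pos6(id19) recv 36: fwd; pos7(id68) recv 19: drop; pos0(id49) recv 68: fwd
Round 2: pos2(id94) recv 49: drop; pos4(id20) recv 94: fwd; pos7(id68) recv 36: drop; pos1(id48) recv 68: fwd
Round 3: pos5(id36) recv 94: fwd; pos2(id94) recv 68: drop
Round 4: pos6(id19) recv 94: fwd
Round 5: pos7(id68) recv 94: fwd
Round 6: pos0(id49) recv 94: fwd
Round 7: pos1(id48) recv 94: fwd
Round 8: pos2(id94) recv 94: ELECTED

Answer: 49,68,94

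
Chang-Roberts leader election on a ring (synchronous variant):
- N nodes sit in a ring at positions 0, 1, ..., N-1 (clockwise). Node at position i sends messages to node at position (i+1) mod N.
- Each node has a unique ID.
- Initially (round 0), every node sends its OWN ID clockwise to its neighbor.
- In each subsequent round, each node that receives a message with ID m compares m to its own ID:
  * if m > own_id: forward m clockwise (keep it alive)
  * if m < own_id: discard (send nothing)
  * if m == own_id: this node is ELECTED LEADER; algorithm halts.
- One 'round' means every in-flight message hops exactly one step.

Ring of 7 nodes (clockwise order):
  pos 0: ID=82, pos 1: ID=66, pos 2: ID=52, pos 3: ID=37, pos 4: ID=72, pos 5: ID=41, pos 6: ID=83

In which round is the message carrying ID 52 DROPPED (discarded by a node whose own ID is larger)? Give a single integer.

Answer: 2

Derivation:
Round 1: pos1(id66) recv 82: fwd; pos2(id52) recv 66: fwd; pos3(id37) recv 52: fwd; pos4(id72) recv 37: drop; pos5(id41) recv 72: fwd; pos6(id83) recv 41: drop; pos0(id82) recv 83: fwd
Round 2: pos2(id52) recv 82: fwd; pos3(id37) recv 66: fwd; pos4(id72) recv 52: drop; pos6(id83) recv 72: drop; pos1(id66) recv 83: fwd
Round 3: pos3(id37) recv 82: fwd; pos4(id72) recv 66: drop; pos2(id52) recv 83: fwd
Round 4: pos4(id72) recv 82: fwd; pos3(id37) recv 83: fwd
Round 5: pos5(id41) recv 82: fwd; pos4(id72) recv 83: fwd
Round 6: pos6(id83) recv 82: drop; pos5(id41) recv 83: fwd
Round 7: pos6(id83) recv 83: ELECTED
Message ID 52 originates at pos 2; dropped at pos 4 in round 2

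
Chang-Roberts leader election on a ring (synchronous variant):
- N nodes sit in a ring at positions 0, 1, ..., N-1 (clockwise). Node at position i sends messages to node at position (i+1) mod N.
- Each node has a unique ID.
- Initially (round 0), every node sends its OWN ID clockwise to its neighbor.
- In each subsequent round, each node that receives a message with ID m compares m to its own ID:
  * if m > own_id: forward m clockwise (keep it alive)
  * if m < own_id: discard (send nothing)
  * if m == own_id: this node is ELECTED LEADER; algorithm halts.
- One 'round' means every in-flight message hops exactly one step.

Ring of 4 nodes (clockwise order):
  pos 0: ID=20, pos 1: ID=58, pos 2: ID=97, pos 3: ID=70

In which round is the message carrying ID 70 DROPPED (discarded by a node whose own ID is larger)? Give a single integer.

Round 1: pos1(id58) recv 20: drop; pos2(id97) recv 58: drop; pos3(id70) recv 97: fwd; pos0(id20) recv 70: fwd
Round 2: pos0(id20) recv 97: fwd; pos1(id58) recv 70: fwd
Round 3: pos1(id58) recv 97: fwd; pos2(id97) recv 70: drop
Round 4: pos2(id97) recv 97: ELECTED
Message ID 70 originates at pos 3; dropped at pos 2 in round 3

Answer: 3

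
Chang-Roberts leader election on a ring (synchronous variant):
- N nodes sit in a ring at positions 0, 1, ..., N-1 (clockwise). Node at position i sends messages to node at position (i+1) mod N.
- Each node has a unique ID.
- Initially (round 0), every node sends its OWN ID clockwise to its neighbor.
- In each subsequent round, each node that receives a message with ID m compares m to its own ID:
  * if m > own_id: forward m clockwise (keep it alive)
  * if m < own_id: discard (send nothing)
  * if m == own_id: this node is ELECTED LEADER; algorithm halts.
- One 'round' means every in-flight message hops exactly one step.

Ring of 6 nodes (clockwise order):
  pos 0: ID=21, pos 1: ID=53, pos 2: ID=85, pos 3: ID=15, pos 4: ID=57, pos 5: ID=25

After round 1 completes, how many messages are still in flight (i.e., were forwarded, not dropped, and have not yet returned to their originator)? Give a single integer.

Answer: 3

Derivation:
Round 1: pos1(id53) recv 21: drop; pos2(id85) recv 53: drop; pos3(id15) recv 85: fwd; pos4(id57) recv 15: drop; pos5(id25) recv 57: fwd; pos0(id21) recv 25: fwd
After round 1: 3 messages still in flight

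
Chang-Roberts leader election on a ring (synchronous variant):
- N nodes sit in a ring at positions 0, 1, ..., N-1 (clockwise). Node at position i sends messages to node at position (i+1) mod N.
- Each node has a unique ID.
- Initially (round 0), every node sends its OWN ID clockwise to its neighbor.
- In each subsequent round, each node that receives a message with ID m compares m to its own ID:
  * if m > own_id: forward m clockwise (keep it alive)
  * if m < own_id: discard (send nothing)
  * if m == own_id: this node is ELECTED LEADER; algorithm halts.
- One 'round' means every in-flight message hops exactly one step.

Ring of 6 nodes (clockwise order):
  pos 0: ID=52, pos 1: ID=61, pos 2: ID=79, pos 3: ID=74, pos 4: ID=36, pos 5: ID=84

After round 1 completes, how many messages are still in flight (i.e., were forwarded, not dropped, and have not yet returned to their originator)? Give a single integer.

Round 1: pos1(id61) recv 52: drop; pos2(id79) recv 61: drop; pos3(id74) recv 79: fwd; pos4(id36) recv 74: fwd; pos5(id84) recv 36: drop; pos0(id52) recv 84: fwd
After round 1: 3 messages still in flight

Answer: 3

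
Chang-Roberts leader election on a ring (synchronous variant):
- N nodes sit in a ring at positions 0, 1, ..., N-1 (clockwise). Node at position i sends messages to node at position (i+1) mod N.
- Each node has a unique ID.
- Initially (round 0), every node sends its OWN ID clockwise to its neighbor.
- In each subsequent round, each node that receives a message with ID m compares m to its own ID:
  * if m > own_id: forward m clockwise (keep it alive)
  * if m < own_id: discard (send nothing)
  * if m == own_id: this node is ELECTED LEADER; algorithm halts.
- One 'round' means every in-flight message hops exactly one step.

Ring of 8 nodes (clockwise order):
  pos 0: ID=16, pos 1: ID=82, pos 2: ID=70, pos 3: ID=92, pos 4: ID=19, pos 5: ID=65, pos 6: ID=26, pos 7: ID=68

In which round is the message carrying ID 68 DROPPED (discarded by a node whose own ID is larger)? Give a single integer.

Round 1: pos1(id82) recv 16: drop; pos2(id70) recv 82: fwd; pos3(id92) recv 70: drop; pos4(id19) recv 92: fwd; pos5(id65) recv 19: drop; pos6(id26) recv 65: fwd; pos7(id68) recv 26: drop; pos0(id16) recv 68: fwd
Round 2: pos3(id92) recv 82: drop; pos5(id65) recv 92: fwd; pos7(id68) recv 65: drop; pos1(id82) recv 68: drop
Round 3: pos6(id26) recv 92: fwd
Round 4: pos7(id68) recv 92: fwd
Round 5: pos0(id16) recv 92: fwd
Round 6: pos1(id82) recv 92: fwd
Round 7: pos2(id70) recv 92: fwd
Round 8: pos3(id92) recv 92: ELECTED
Message ID 68 originates at pos 7; dropped at pos 1 in round 2

Answer: 2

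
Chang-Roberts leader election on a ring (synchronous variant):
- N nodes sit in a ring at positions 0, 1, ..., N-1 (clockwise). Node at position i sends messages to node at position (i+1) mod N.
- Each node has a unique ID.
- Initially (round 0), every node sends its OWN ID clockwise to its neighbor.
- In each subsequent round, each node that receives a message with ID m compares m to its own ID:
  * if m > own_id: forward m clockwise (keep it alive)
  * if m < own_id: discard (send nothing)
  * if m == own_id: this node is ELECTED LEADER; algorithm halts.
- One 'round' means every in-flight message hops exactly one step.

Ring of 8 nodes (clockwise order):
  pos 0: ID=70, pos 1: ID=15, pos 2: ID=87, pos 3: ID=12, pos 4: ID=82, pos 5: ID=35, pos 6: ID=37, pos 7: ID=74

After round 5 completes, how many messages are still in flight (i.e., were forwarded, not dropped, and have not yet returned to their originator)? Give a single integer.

Round 1: pos1(id15) recv 70: fwd; pos2(id87) recv 15: drop; pos3(id12) recv 87: fwd; pos4(id82) recv 12: drop; pos5(id35) recv 82: fwd; pos6(id37) recv 35: drop; pos7(id74) recv 37: drop; pos0(id70) recv 74: fwd
Round 2: pos2(id87) recv 70: drop; pos4(id82) recv 87: fwd; pos6(id37) recv 82: fwd; pos1(id15) recv 74: fwd
Round 3: pos5(id35) recv 87: fwd; pos7(id74) recv 82: fwd; pos2(id87) recv 74: drop
Round 4: pos6(id37) recv 87: fwd; pos0(id70) recv 82: fwd
Round 5: pos7(id74) recv 87: fwd; pos1(id15) recv 82: fwd
After round 5: 2 messages still in flight

Answer: 2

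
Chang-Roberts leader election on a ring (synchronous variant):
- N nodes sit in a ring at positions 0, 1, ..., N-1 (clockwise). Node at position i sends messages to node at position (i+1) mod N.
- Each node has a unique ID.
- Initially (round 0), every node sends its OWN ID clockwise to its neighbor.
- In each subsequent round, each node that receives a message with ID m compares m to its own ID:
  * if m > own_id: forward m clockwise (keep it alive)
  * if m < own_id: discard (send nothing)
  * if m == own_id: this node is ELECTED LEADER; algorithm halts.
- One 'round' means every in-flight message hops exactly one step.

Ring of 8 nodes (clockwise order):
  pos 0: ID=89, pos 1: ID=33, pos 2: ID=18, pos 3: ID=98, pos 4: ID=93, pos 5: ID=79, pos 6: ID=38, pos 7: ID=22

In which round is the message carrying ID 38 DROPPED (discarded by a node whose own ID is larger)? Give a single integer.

Answer: 2

Derivation:
Round 1: pos1(id33) recv 89: fwd; pos2(id18) recv 33: fwd; pos3(id98) recv 18: drop; pos4(id93) recv 98: fwd; pos5(id79) recv 93: fwd; pos6(id38) recv 79: fwd; pos7(id22) recv 38: fwd; pos0(id89) recv 22: drop
Round 2: pos2(id18) recv 89: fwd; pos3(id98) recv 33: drop; pos5(id79) recv 98: fwd; pos6(id38) recv 93: fwd; pos7(id22) recv 79: fwd; pos0(id89) recv 38: drop
Round 3: pos3(id98) recv 89: drop; pos6(id38) recv 98: fwd; pos7(id22) recv 93: fwd; pos0(id89) recv 79: drop
Round 4: pos7(id22) recv 98: fwd; pos0(id89) recv 93: fwd
Round 5: pos0(id89) recv 98: fwd; pos1(id33) recv 93: fwd
Round 6: pos1(id33) recv 98: fwd; pos2(id18) recv 93: fwd
Round 7: pos2(id18) recv 98: fwd; pos3(id98) recv 93: drop
Round 8: pos3(id98) recv 98: ELECTED
Message ID 38 originates at pos 6; dropped at pos 0 in round 2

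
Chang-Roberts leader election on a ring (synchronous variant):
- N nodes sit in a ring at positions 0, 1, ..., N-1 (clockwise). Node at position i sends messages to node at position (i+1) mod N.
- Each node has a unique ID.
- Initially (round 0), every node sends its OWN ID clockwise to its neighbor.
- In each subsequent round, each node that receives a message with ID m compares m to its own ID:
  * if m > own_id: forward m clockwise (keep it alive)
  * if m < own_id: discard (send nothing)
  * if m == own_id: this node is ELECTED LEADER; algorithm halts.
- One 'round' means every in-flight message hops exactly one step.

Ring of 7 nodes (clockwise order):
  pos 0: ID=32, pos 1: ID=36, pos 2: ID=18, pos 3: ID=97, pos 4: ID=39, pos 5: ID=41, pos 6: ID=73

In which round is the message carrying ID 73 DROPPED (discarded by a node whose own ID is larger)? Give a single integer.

Answer: 4

Derivation:
Round 1: pos1(id36) recv 32: drop; pos2(id18) recv 36: fwd; pos3(id97) recv 18: drop; pos4(id39) recv 97: fwd; pos5(id41) recv 39: drop; pos6(id73) recv 41: drop; pos0(id32) recv 73: fwd
Round 2: pos3(id97) recv 36: drop; pos5(id41) recv 97: fwd; pos1(id36) recv 73: fwd
Round 3: pos6(id73) recv 97: fwd; pos2(id18) recv 73: fwd
Round 4: pos0(id32) recv 97: fwd; pos3(id97) recv 73: drop
Round 5: pos1(id36) recv 97: fwd
Round 6: pos2(id18) recv 97: fwd
Round 7: pos3(id97) recv 97: ELECTED
Message ID 73 originates at pos 6; dropped at pos 3 in round 4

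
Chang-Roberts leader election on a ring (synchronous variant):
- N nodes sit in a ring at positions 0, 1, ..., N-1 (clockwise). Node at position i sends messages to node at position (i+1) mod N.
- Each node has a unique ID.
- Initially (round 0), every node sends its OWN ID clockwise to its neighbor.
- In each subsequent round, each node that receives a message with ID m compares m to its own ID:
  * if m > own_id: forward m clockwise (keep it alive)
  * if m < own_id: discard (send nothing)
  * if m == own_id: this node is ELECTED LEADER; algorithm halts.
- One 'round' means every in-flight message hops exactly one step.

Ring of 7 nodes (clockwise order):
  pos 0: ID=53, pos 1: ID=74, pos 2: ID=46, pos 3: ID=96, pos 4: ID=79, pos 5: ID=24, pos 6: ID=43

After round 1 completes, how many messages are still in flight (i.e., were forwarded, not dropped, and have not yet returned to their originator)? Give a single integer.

Answer: 3

Derivation:
Round 1: pos1(id74) recv 53: drop; pos2(id46) recv 74: fwd; pos3(id96) recv 46: drop; pos4(id79) recv 96: fwd; pos5(id24) recv 79: fwd; pos6(id43) recv 24: drop; pos0(id53) recv 43: drop
After round 1: 3 messages still in flight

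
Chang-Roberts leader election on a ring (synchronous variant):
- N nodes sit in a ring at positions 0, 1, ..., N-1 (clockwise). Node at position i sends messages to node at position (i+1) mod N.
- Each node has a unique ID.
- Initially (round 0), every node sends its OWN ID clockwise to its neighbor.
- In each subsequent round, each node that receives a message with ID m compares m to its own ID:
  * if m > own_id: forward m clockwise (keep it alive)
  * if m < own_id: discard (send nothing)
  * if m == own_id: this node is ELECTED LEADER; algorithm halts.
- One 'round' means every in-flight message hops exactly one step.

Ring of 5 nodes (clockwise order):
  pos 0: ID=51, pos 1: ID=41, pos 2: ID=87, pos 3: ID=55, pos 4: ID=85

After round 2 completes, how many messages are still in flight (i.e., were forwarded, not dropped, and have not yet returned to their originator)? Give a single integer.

Round 1: pos1(id41) recv 51: fwd; pos2(id87) recv 41: drop; pos3(id55) recv 87: fwd; pos4(id85) recv 55: drop; pos0(id51) recv 85: fwd
Round 2: pos2(id87) recv 51: drop; pos4(id85) recv 87: fwd; pos1(id41) recv 85: fwd
After round 2: 2 messages still in flight

Answer: 2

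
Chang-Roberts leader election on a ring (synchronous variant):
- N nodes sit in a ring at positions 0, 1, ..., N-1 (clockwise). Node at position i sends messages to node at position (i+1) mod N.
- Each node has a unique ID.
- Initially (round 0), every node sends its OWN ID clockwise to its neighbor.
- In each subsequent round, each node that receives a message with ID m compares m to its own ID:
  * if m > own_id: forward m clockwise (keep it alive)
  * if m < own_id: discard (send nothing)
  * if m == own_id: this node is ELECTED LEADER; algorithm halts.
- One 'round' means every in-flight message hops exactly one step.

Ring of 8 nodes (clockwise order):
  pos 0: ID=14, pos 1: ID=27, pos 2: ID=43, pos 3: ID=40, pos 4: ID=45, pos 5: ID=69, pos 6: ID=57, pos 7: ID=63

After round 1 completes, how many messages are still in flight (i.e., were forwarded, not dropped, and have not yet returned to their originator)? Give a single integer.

Answer: 3

Derivation:
Round 1: pos1(id27) recv 14: drop; pos2(id43) recv 27: drop; pos3(id40) recv 43: fwd; pos4(id45) recv 40: drop; pos5(id69) recv 45: drop; pos6(id57) recv 69: fwd; pos7(id63) recv 57: drop; pos0(id14) recv 63: fwd
After round 1: 3 messages still in flight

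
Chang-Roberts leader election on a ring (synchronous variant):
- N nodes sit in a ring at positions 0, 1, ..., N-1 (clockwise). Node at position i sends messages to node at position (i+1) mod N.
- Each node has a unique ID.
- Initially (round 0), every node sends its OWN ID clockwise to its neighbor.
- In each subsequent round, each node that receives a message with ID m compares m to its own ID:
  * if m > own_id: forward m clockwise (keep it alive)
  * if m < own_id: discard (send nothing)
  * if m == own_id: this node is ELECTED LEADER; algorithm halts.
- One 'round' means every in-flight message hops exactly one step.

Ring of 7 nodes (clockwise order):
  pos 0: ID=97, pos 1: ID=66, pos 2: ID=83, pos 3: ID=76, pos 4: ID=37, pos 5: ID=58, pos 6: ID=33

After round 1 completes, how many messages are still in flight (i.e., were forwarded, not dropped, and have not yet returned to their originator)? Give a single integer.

Answer: 4

Derivation:
Round 1: pos1(id66) recv 97: fwd; pos2(id83) recv 66: drop; pos3(id76) recv 83: fwd; pos4(id37) recv 76: fwd; pos5(id58) recv 37: drop; pos6(id33) recv 58: fwd; pos0(id97) recv 33: drop
After round 1: 4 messages still in flight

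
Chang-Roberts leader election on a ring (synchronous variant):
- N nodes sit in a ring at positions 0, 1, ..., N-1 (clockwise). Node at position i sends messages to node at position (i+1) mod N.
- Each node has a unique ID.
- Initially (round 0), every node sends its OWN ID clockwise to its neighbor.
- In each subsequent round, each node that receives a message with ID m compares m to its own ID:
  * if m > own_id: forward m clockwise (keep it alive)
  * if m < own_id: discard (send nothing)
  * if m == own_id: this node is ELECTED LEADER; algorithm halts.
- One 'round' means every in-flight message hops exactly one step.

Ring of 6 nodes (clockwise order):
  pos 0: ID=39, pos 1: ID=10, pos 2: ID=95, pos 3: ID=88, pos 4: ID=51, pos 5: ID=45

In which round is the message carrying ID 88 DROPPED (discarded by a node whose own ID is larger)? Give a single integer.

Answer: 5

Derivation:
Round 1: pos1(id10) recv 39: fwd; pos2(id95) recv 10: drop; pos3(id88) recv 95: fwd; pos4(id51) recv 88: fwd; pos5(id45) recv 51: fwd; pos0(id39) recv 45: fwd
Round 2: pos2(id95) recv 39: drop; pos4(id51) recv 95: fwd; pos5(id45) recv 88: fwd; pos0(id39) recv 51: fwd; pos1(id10) recv 45: fwd
Round 3: pos5(id45) recv 95: fwd; pos0(id39) recv 88: fwd; pos1(id10) recv 51: fwd; pos2(id95) recv 45: drop
Round 4: pos0(id39) recv 95: fwd; pos1(id10) recv 88: fwd; pos2(id95) recv 51: drop
Round 5: pos1(id10) recv 95: fwd; pos2(id95) recv 88: drop
Round 6: pos2(id95) recv 95: ELECTED
Message ID 88 originates at pos 3; dropped at pos 2 in round 5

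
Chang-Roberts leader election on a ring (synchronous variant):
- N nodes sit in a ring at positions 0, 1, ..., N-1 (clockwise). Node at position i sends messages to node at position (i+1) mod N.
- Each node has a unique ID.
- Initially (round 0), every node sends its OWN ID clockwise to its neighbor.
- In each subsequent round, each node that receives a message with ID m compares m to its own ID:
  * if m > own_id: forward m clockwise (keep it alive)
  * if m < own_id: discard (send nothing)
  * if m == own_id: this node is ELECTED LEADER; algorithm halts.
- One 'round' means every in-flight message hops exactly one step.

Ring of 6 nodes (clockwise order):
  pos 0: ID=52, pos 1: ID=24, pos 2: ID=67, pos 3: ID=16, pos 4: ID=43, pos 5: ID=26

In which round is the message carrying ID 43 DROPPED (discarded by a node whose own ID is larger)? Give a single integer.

Round 1: pos1(id24) recv 52: fwd; pos2(id67) recv 24: drop; pos3(id16) recv 67: fwd; pos4(id43) recv 16: drop; pos5(id26) recv 43: fwd; pos0(id52) recv 26: drop
Round 2: pos2(id67) recv 52: drop; pos4(id43) recv 67: fwd; pos0(id52) recv 43: drop
Round 3: pos5(id26) recv 67: fwd
Round 4: pos0(id52) recv 67: fwd
Round 5: pos1(id24) recv 67: fwd
Round 6: pos2(id67) recv 67: ELECTED
Message ID 43 originates at pos 4; dropped at pos 0 in round 2

Answer: 2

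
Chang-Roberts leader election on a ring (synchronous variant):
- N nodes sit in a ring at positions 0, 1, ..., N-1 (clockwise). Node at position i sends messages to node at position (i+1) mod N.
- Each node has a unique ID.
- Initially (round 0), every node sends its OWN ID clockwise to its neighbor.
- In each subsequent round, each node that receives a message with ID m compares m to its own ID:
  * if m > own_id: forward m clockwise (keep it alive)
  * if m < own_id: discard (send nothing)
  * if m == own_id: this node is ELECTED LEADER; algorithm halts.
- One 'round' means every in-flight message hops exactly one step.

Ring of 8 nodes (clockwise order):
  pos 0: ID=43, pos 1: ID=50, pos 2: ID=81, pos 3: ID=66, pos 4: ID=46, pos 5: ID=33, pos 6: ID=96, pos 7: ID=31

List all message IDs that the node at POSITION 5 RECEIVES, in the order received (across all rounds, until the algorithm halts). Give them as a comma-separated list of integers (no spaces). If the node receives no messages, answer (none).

Answer: 46,66,81,96

Derivation:
Round 1: pos1(id50) recv 43: drop; pos2(id81) recv 50: drop; pos3(id66) recv 81: fwd; pos4(id46) recv 66: fwd; pos5(id33) recv 46: fwd; pos6(id96) recv 33: drop; pos7(id31) recv 96: fwd; pos0(id43) recv 31: drop
Round 2: pos4(id46) recv 81: fwd; pos5(id33) recv 66: fwd; pos6(id96) recv 46: drop; pos0(id43) recv 96: fwd
Round 3: pos5(id33) recv 81: fwd; pos6(id96) recv 66: drop; pos1(id50) recv 96: fwd
Round 4: pos6(id96) recv 81: drop; pos2(id81) recv 96: fwd
Round 5: pos3(id66) recv 96: fwd
Round 6: pos4(id46) recv 96: fwd
Round 7: pos5(id33) recv 96: fwd
Round 8: pos6(id96) recv 96: ELECTED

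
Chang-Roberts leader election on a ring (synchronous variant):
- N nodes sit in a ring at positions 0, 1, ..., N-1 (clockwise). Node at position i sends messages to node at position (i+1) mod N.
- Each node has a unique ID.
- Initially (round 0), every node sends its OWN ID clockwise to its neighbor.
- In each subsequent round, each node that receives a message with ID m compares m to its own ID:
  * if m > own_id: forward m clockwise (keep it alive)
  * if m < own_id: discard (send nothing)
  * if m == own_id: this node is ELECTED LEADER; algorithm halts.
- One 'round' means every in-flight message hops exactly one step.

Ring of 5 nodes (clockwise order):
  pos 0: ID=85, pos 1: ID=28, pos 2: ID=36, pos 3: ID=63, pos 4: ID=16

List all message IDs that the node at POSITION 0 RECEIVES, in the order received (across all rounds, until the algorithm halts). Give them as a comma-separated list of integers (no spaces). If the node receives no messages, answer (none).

Answer: 16,63,85

Derivation:
Round 1: pos1(id28) recv 85: fwd; pos2(id36) recv 28: drop; pos3(id63) recv 36: drop; pos4(id16) recv 63: fwd; pos0(id85) recv 16: drop
Round 2: pos2(id36) recv 85: fwd; pos0(id85) recv 63: drop
Round 3: pos3(id63) recv 85: fwd
Round 4: pos4(id16) recv 85: fwd
Round 5: pos0(id85) recv 85: ELECTED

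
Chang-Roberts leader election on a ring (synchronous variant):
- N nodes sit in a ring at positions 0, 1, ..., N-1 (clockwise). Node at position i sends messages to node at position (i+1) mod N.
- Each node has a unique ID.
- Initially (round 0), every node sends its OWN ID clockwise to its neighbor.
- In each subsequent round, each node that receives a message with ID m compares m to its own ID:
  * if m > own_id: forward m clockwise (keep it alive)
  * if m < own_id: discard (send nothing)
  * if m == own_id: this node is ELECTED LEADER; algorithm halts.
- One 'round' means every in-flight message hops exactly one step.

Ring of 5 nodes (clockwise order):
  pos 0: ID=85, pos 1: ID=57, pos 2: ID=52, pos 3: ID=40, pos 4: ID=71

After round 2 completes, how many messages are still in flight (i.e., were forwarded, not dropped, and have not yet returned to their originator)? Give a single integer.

Round 1: pos1(id57) recv 85: fwd; pos2(id52) recv 57: fwd; pos3(id40) recv 52: fwd; pos4(id71) recv 40: drop; pos0(id85) recv 71: drop
Round 2: pos2(id52) recv 85: fwd; pos3(id40) recv 57: fwd; pos4(id71) recv 52: drop
After round 2: 2 messages still in flight

Answer: 2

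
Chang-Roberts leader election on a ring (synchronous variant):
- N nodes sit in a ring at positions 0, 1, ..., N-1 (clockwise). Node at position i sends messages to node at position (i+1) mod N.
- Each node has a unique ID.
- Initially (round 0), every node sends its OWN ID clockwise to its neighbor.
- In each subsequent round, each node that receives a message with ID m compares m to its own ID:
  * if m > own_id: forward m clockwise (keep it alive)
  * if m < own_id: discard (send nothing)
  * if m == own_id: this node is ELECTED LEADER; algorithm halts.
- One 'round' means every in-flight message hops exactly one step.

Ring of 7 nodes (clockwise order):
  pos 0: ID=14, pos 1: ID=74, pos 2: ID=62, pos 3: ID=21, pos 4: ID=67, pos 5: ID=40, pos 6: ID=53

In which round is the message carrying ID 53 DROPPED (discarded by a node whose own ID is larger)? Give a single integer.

Answer: 2

Derivation:
Round 1: pos1(id74) recv 14: drop; pos2(id62) recv 74: fwd; pos3(id21) recv 62: fwd; pos4(id67) recv 21: drop; pos5(id40) recv 67: fwd; pos6(id53) recv 40: drop; pos0(id14) recv 53: fwd
Round 2: pos3(id21) recv 74: fwd; pos4(id67) recv 62: drop; pos6(id53) recv 67: fwd; pos1(id74) recv 53: drop
Round 3: pos4(id67) recv 74: fwd; pos0(id14) recv 67: fwd
Round 4: pos5(id40) recv 74: fwd; pos1(id74) recv 67: drop
Round 5: pos6(id53) recv 74: fwd
Round 6: pos0(id14) recv 74: fwd
Round 7: pos1(id74) recv 74: ELECTED
Message ID 53 originates at pos 6; dropped at pos 1 in round 2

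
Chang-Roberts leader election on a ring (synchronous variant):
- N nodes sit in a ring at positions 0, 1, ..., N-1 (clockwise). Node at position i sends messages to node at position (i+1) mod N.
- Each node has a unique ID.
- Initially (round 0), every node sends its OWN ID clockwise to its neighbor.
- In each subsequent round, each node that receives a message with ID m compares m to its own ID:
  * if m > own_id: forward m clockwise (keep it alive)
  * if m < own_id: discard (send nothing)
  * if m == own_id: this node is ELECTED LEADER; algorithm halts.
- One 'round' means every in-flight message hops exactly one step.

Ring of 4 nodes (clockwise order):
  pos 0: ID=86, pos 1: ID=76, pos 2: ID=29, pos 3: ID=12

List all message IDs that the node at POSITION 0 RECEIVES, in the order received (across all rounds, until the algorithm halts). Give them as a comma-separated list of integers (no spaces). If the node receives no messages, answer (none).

Answer: 12,29,76,86

Derivation:
Round 1: pos1(id76) recv 86: fwd; pos2(id29) recv 76: fwd; pos3(id12) recv 29: fwd; pos0(id86) recv 12: drop
Round 2: pos2(id29) recv 86: fwd; pos3(id12) recv 76: fwd; pos0(id86) recv 29: drop
Round 3: pos3(id12) recv 86: fwd; pos0(id86) recv 76: drop
Round 4: pos0(id86) recv 86: ELECTED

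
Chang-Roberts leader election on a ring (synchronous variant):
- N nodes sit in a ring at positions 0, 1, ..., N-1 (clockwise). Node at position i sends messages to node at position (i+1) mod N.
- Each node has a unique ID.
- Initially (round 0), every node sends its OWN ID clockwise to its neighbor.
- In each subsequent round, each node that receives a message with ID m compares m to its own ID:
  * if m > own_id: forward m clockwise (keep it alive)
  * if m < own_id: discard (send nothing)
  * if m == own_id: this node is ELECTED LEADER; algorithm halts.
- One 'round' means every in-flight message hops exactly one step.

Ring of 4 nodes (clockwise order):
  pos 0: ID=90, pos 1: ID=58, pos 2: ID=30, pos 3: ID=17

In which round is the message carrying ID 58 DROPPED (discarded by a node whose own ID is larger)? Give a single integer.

Answer: 3

Derivation:
Round 1: pos1(id58) recv 90: fwd; pos2(id30) recv 58: fwd; pos3(id17) recv 30: fwd; pos0(id90) recv 17: drop
Round 2: pos2(id30) recv 90: fwd; pos3(id17) recv 58: fwd; pos0(id90) recv 30: drop
Round 3: pos3(id17) recv 90: fwd; pos0(id90) recv 58: drop
Round 4: pos0(id90) recv 90: ELECTED
Message ID 58 originates at pos 1; dropped at pos 0 in round 3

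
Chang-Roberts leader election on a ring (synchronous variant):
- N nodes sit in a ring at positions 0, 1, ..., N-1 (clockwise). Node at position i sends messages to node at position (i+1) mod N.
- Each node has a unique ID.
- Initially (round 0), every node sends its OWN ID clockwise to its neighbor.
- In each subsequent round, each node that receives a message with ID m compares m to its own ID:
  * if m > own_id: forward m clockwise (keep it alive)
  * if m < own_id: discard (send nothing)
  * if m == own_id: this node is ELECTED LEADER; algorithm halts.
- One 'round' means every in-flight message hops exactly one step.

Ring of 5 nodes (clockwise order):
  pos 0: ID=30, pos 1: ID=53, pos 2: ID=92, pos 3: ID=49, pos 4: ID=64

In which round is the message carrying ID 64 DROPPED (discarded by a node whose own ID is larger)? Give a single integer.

Round 1: pos1(id53) recv 30: drop; pos2(id92) recv 53: drop; pos3(id49) recv 92: fwd; pos4(id64) recv 49: drop; pos0(id30) recv 64: fwd
Round 2: pos4(id64) recv 92: fwd; pos1(id53) recv 64: fwd
Round 3: pos0(id30) recv 92: fwd; pos2(id92) recv 64: drop
Round 4: pos1(id53) recv 92: fwd
Round 5: pos2(id92) recv 92: ELECTED
Message ID 64 originates at pos 4; dropped at pos 2 in round 3

Answer: 3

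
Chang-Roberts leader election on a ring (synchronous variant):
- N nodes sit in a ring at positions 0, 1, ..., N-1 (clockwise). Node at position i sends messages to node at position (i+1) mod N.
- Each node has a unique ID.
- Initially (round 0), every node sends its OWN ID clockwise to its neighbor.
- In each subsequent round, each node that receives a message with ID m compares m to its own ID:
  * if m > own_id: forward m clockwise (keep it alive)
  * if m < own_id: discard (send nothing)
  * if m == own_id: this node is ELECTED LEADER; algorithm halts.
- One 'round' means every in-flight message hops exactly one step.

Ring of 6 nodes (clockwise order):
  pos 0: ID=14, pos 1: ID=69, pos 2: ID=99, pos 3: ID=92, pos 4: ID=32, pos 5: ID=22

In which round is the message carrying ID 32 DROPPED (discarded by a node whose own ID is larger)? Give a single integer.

Answer: 3

Derivation:
Round 1: pos1(id69) recv 14: drop; pos2(id99) recv 69: drop; pos3(id92) recv 99: fwd; pos4(id32) recv 92: fwd; pos5(id22) recv 32: fwd; pos0(id14) recv 22: fwd
Round 2: pos4(id32) recv 99: fwd; pos5(id22) recv 92: fwd; pos0(id14) recv 32: fwd; pos1(id69) recv 22: drop
Round 3: pos5(id22) recv 99: fwd; pos0(id14) recv 92: fwd; pos1(id69) recv 32: drop
Round 4: pos0(id14) recv 99: fwd; pos1(id69) recv 92: fwd
Round 5: pos1(id69) recv 99: fwd; pos2(id99) recv 92: drop
Round 6: pos2(id99) recv 99: ELECTED
Message ID 32 originates at pos 4; dropped at pos 1 in round 3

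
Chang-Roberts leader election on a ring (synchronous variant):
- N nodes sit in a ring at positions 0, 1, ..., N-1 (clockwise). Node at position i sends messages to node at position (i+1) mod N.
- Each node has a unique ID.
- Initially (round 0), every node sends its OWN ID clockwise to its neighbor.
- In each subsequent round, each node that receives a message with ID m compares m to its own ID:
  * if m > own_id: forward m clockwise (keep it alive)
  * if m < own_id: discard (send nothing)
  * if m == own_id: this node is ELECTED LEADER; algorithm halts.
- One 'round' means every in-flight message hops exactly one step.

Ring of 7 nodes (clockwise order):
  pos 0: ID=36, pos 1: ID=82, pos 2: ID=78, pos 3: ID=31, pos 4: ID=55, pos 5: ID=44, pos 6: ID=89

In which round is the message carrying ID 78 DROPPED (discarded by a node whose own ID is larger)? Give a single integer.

Answer: 4

Derivation:
Round 1: pos1(id82) recv 36: drop; pos2(id78) recv 82: fwd; pos3(id31) recv 78: fwd; pos4(id55) recv 31: drop; pos5(id44) recv 55: fwd; pos6(id89) recv 44: drop; pos0(id36) recv 89: fwd
Round 2: pos3(id31) recv 82: fwd; pos4(id55) recv 78: fwd; pos6(id89) recv 55: drop; pos1(id82) recv 89: fwd
Round 3: pos4(id55) recv 82: fwd; pos5(id44) recv 78: fwd; pos2(id78) recv 89: fwd
Round 4: pos5(id44) recv 82: fwd; pos6(id89) recv 78: drop; pos3(id31) recv 89: fwd
Round 5: pos6(id89) recv 82: drop; pos4(id55) recv 89: fwd
Round 6: pos5(id44) recv 89: fwd
Round 7: pos6(id89) recv 89: ELECTED
Message ID 78 originates at pos 2; dropped at pos 6 in round 4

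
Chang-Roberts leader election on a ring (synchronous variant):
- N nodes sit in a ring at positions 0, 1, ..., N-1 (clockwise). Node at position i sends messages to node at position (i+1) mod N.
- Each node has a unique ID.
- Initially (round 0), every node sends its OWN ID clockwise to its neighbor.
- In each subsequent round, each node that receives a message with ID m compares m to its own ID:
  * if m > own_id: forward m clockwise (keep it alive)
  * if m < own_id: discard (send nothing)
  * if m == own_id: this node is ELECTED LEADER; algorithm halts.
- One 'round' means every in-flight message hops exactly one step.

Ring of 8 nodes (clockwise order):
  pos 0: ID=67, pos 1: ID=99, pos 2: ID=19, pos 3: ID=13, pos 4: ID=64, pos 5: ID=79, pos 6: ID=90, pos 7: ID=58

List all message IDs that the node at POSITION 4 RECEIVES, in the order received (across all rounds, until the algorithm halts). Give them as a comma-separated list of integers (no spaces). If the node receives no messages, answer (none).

Answer: 13,19,99

Derivation:
Round 1: pos1(id99) recv 67: drop; pos2(id19) recv 99: fwd; pos3(id13) recv 19: fwd; pos4(id64) recv 13: drop; pos5(id79) recv 64: drop; pos6(id90) recv 79: drop; pos7(id58) recv 90: fwd; pos0(id67) recv 58: drop
Round 2: pos3(id13) recv 99: fwd; pos4(id64) recv 19: drop; pos0(id67) recv 90: fwd
Round 3: pos4(id64) recv 99: fwd; pos1(id99) recv 90: drop
Round 4: pos5(id79) recv 99: fwd
Round 5: pos6(id90) recv 99: fwd
Round 6: pos7(id58) recv 99: fwd
Round 7: pos0(id67) recv 99: fwd
Round 8: pos1(id99) recv 99: ELECTED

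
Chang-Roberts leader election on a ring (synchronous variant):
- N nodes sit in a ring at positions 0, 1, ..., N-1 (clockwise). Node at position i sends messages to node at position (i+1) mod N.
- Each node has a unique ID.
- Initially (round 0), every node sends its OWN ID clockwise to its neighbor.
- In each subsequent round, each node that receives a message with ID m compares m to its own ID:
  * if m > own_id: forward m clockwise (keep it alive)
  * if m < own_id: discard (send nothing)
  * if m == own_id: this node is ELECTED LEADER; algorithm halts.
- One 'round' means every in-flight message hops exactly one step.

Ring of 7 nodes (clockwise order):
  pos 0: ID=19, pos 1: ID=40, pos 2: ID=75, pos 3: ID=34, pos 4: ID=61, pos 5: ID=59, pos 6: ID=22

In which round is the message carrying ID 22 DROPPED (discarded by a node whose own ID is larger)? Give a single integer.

Answer: 2

Derivation:
Round 1: pos1(id40) recv 19: drop; pos2(id75) recv 40: drop; pos3(id34) recv 75: fwd; pos4(id61) recv 34: drop; pos5(id59) recv 61: fwd; pos6(id22) recv 59: fwd; pos0(id19) recv 22: fwd
Round 2: pos4(id61) recv 75: fwd; pos6(id22) recv 61: fwd; pos0(id19) recv 59: fwd; pos1(id40) recv 22: drop
Round 3: pos5(id59) recv 75: fwd; pos0(id19) recv 61: fwd; pos1(id40) recv 59: fwd
Round 4: pos6(id22) recv 75: fwd; pos1(id40) recv 61: fwd; pos2(id75) recv 59: drop
Round 5: pos0(id19) recv 75: fwd; pos2(id75) recv 61: drop
Round 6: pos1(id40) recv 75: fwd
Round 7: pos2(id75) recv 75: ELECTED
Message ID 22 originates at pos 6; dropped at pos 1 in round 2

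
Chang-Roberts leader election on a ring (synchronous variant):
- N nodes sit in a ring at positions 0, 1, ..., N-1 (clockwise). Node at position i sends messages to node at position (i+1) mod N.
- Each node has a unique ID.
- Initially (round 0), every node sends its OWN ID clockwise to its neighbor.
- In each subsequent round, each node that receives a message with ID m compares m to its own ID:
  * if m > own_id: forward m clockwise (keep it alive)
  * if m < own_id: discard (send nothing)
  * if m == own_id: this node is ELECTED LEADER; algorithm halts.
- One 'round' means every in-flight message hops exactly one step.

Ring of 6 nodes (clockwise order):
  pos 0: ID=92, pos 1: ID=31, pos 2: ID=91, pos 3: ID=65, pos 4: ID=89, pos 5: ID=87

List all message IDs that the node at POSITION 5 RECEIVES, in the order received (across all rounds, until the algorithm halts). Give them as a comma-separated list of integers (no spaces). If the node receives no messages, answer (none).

Round 1: pos1(id31) recv 92: fwd; pos2(id91) recv 31: drop; pos3(id65) recv 91: fwd; pos4(id89) recv 65: drop; pos5(id87) recv 89: fwd; pos0(id92) recv 87: drop
Round 2: pos2(id91) recv 92: fwd; pos4(id89) recv 91: fwd; pos0(id92) recv 89: drop
Round 3: pos3(id65) recv 92: fwd; pos5(id87) recv 91: fwd
Round 4: pos4(id89) recv 92: fwd; pos0(id92) recv 91: drop
Round 5: pos5(id87) recv 92: fwd
Round 6: pos0(id92) recv 92: ELECTED

Answer: 89,91,92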